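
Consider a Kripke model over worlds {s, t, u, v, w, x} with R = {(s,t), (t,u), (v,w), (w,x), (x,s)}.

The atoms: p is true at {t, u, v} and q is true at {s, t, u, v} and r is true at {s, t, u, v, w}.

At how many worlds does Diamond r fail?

s: successors {t}; r there: t:T. ✓
t: successors {u}; r there: u:T. ✓
u: no successors, so Diamond r fails. ✗
v: successors {w}; r there: w:T. ✓
w: successors {x}; r there: x:F. ✗
x: successors {s}; r there: s:T. ✓
Satisfying worlds: {s, t, v, x}.
So Diamond r fails at the other 2 worlds.

2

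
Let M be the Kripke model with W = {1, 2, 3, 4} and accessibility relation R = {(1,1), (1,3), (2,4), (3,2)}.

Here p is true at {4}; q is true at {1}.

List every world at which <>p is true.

1: successors {1, 3}; p there: 1:F, 3:F. ✗
2: successors {4}; p there: 4:T. ✓
3: successors {2}; p there: 2:F. ✗
4: no successors, so <>p fails. ✗

{2}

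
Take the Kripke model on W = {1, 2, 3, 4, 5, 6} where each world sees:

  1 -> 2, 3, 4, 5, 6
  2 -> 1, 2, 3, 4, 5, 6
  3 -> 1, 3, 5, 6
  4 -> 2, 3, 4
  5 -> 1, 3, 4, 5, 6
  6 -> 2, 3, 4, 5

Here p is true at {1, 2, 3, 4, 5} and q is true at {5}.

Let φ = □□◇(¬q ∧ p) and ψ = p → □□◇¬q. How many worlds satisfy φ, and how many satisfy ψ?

For □□◇(¬q ∧ p):
1: successors {2, 3, 4, 5, 6}; □◇(¬q ∧ p) there: 2:T, 3:T, 4:T, 5:T, 6:T. ✓
2: successors {1, 2, 3, 4, 5, 6}; □◇(¬q ∧ p) there: 1:T, 2:T, 3:T, 4:T, 5:T, 6:T. ✓
3: successors {1, 3, 5, 6}; □◇(¬q ∧ p) there: 1:T, 3:T, 5:T, 6:T. ✓
4: successors {2, 3, 4}; □◇(¬q ∧ p) there: 2:T, 3:T, 4:T. ✓
5: successors {1, 3, 4, 5, 6}; □◇(¬q ∧ p) there: 1:T, 3:T, 4:T, 5:T, 6:T. ✓
6: successors {2, 3, 4, 5}; □◇(¬q ∧ p) there: 2:T, 3:T, 4:T, 5:T. ✓
— 6 worlds.
For p → □□◇¬q:
1: p is T, □□◇¬q is T. ✓
2: p is T, □□◇¬q is T. ✓
3: p is T, □□◇¬q is T. ✓
4: p is T, □□◇¬q is T. ✓
5: p is T, □□◇¬q is T. ✓
6: p is F, □□◇¬q is T. ✓
— 6 worlds.

6 and 6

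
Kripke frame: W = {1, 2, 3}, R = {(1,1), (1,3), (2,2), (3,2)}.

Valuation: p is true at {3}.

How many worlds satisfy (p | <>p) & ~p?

1: p | <>p is T, ~p is T. ✓
2: p | <>p is F, ~p is T. ✗
3: p | <>p is T, ~p is F. ✗
Satisfying worlds: {1}.

1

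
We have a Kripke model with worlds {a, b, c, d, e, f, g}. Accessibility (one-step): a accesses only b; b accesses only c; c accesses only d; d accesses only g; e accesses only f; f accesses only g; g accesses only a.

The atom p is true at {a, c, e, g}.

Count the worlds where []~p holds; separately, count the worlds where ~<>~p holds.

For []~p:
a: successors {b}; ~p there: b:T. ✓
b: successors {c}; ~p there: c:F. ✗
c: successors {d}; ~p there: d:T. ✓
d: successors {g}; ~p there: g:F. ✗
e: successors {f}; ~p there: f:T. ✓
f: successors {g}; ~p there: g:F. ✗
g: successors {a}; ~p there: a:F. ✗
— 3 worlds.
For ~<>~p:
a: <>~p is T. ✗
b: <>~p is F. ✓
c: <>~p is T. ✗
d: <>~p is F. ✓
e: <>~p is T. ✗
f: <>~p is F. ✓
g: <>~p is F. ✓
— 4 worlds.

3 and 4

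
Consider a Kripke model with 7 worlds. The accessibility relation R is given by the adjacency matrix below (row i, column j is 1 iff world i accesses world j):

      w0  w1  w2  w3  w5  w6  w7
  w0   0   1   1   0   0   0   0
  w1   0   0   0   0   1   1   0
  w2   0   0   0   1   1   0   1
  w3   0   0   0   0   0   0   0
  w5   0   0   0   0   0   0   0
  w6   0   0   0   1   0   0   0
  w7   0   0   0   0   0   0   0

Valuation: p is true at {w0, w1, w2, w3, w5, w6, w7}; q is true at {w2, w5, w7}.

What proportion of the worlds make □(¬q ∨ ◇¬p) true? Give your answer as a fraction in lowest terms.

w0: successors {w1, w2}; ¬q ∨ ◇¬p there: w1:T, w2:F. ✗
w1: successors {w5, w6}; ¬q ∨ ◇¬p there: w5:F, w6:T. ✗
w2: successors {w3, w5, w7}; ¬q ∨ ◇¬p there: w3:T, w5:F, w7:F. ✗
w3: no successors, so □(¬q ∨ ◇¬p) holds vacuously. ✓
w5: no successors, so □(¬q ∨ ◇¬p) holds vacuously. ✓
w6: successors {w3}; ¬q ∨ ◇¬p there: w3:T. ✓
w7: no successors, so □(¬q ∨ ◇¬p) holds vacuously. ✓
That's 4 of 7 worlds, so 4/7.

4/7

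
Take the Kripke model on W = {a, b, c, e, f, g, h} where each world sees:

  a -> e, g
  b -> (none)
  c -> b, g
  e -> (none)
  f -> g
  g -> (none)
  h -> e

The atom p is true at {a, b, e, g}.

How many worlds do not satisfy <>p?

3

a: successors {e, g}; p there: e:T, g:T. ✓
b: no successors, so <>p fails. ✗
c: successors {b, g}; p there: b:T, g:T. ✓
e: no successors, so <>p fails. ✗
f: successors {g}; p there: g:T. ✓
g: no successors, so <>p fails. ✗
h: successors {e}; p there: e:T. ✓
Satisfying worlds: {a, c, f, h}.
So <>p fails at the other 3 worlds.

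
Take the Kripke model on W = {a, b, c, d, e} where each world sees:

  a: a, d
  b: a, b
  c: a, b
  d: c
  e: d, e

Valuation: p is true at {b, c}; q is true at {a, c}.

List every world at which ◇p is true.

a: successors {a, d}; p there: a:F, d:F. ✗
b: successors {a, b}; p there: a:F, b:T. ✓
c: successors {a, b}; p there: a:F, b:T. ✓
d: successors {c}; p there: c:T. ✓
e: successors {d, e}; p there: d:F, e:F. ✗

{b, c, d}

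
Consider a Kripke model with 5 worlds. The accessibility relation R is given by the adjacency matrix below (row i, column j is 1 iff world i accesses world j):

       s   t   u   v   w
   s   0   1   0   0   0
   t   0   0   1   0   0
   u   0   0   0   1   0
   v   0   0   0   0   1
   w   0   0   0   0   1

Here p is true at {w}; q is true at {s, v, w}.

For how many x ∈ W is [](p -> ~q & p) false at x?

2

s: successors {t}; p -> ~q & p there: t:T. ✓
t: successors {u}; p -> ~q & p there: u:T. ✓
u: successors {v}; p -> ~q & p there: v:T. ✓
v: successors {w}; p -> ~q & p there: w:F. ✗
w: successors {w}; p -> ~q & p there: w:F. ✗
Satisfying worlds: {s, t, u}.
So [](p -> ~q & p) fails at the other 2 worlds.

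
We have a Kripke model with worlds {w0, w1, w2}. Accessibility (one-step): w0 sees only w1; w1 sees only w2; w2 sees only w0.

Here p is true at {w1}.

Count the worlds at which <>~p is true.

w0: successors {w1}; ~p there: w1:F. ✗
w1: successors {w2}; ~p there: w2:T. ✓
w2: successors {w0}; ~p there: w0:T. ✓
Satisfying worlds: {w1, w2}.

2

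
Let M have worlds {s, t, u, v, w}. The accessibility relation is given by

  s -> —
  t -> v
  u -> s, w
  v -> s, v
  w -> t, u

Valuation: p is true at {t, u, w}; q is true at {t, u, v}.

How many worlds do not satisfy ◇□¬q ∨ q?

s: ◇□¬q is F, q is F. ✗
t: ◇□¬q is F, q is T. ✓
u: ◇□¬q is T, q is T. ✓
v: ◇□¬q is T, q is T. ✓
w: ◇□¬q is T, q is F. ✓
Satisfying worlds: {t, u, v, w}.
So ◇□¬q ∨ q fails at the other 1 world.

1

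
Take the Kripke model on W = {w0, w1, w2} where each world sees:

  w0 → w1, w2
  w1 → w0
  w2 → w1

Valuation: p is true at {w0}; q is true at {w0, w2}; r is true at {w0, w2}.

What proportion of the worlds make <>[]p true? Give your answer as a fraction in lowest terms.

w0: successors {w1, w2}; []p there: w1:T, w2:F. ✓
w1: successors {w0}; []p there: w0:F. ✗
w2: successors {w1}; []p there: w1:T. ✓
That's 2 of 3 worlds, so 2/3.

2/3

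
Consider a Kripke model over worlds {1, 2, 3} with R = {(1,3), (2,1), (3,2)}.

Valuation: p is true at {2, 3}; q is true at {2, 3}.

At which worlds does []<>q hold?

1: successors {3}; <>q there: 3:T. ✓
2: successors {1}; <>q there: 1:T. ✓
3: successors {2}; <>q there: 2:F. ✗

{1, 2}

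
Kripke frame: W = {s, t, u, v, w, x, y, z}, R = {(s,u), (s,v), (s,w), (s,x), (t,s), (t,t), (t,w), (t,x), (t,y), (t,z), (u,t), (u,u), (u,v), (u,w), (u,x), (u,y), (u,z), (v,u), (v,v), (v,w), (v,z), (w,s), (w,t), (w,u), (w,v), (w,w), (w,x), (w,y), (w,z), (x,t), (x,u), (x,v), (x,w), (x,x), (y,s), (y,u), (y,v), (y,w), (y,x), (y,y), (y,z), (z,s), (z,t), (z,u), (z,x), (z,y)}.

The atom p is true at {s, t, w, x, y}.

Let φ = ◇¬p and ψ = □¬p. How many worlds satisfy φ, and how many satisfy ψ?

8 and 0

For ◇¬p:
s: successors {u, v, w, x}; ¬p there: u:T, v:T, w:F, x:F. ✓
t: successors {s, t, w, x, y, z}; ¬p there: s:F, t:F, w:F, x:F, y:F, z:T. ✓
u: successors {t, u, v, w, x, y, z}; ¬p there: t:F, u:T, v:T, w:F, x:F, y:F, z:T. ✓
v: successors {u, v, w, z}; ¬p there: u:T, v:T, w:F, z:T. ✓
w: successors {s, t, u, v, w, x, y, z}; ¬p there: s:F, t:F, u:T, v:T, w:F, x:F, y:F, z:T. ✓
x: successors {t, u, v, w, x}; ¬p there: t:F, u:T, v:T, w:F, x:F. ✓
y: successors {s, u, v, w, x, y, z}; ¬p there: s:F, u:T, v:T, w:F, x:F, y:F, z:T. ✓
z: successors {s, t, u, x, y}; ¬p there: s:F, t:F, u:T, x:F, y:F. ✓
— 8 worlds.
For □¬p:
s: successors {u, v, w, x}; ¬p there: u:T, v:T, w:F, x:F. ✗
t: successors {s, t, w, x, y, z}; ¬p there: s:F, t:F, w:F, x:F, y:F, z:T. ✗
u: successors {t, u, v, w, x, y, z}; ¬p there: t:F, u:T, v:T, w:F, x:F, y:F, z:T. ✗
v: successors {u, v, w, z}; ¬p there: u:T, v:T, w:F, z:T. ✗
w: successors {s, t, u, v, w, x, y, z}; ¬p there: s:F, t:F, u:T, v:T, w:F, x:F, y:F, z:T. ✗
x: successors {t, u, v, w, x}; ¬p there: t:F, u:T, v:T, w:F, x:F. ✗
y: successors {s, u, v, w, x, y, z}; ¬p there: s:F, u:T, v:T, w:F, x:F, y:F, z:T. ✗
z: successors {s, t, u, x, y}; ¬p there: s:F, t:F, u:T, x:F, y:F. ✗
— 0 worlds.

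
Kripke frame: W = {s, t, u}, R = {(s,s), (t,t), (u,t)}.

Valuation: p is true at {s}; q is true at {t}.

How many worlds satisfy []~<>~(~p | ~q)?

3

s: successors {s}; ~<>~(~p | ~q) there: s:T. ✓
t: successors {t}; ~<>~(~p | ~q) there: t:T. ✓
u: successors {t}; ~<>~(~p | ~q) there: t:T. ✓
Satisfying worlds: {s, t, u}.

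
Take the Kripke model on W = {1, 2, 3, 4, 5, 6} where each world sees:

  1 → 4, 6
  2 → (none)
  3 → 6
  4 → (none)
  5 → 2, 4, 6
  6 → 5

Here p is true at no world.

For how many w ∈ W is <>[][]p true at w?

2

1: successors {4, 6}; [][]p there: 4:T, 6:F. ✓
2: no successors, so <>[][]p fails. ✗
3: successors {6}; [][]p there: 6:F. ✗
4: no successors, so <>[][]p fails. ✗
5: successors {2, 4, 6}; [][]p there: 2:T, 4:T, 6:F. ✓
6: successors {5}; [][]p there: 5:F. ✗
Satisfying worlds: {1, 5}.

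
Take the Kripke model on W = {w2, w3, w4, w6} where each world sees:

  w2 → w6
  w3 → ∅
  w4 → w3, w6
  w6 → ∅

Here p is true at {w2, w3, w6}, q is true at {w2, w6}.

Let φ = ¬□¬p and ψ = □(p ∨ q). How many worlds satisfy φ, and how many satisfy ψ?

For ¬□¬p:
w2: □¬p is F. ✓
w3: □¬p is T. ✗
w4: □¬p is F. ✓
w6: □¬p is T. ✗
— 2 worlds.
For □(p ∨ q):
w2: successors {w6}; p ∨ q there: w6:T. ✓
w3: no successors, so □(p ∨ q) holds vacuously. ✓
w4: successors {w3, w6}; p ∨ q there: w3:T, w6:T. ✓
w6: no successors, so □(p ∨ q) holds vacuously. ✓
— 4 worlds.

2 and 4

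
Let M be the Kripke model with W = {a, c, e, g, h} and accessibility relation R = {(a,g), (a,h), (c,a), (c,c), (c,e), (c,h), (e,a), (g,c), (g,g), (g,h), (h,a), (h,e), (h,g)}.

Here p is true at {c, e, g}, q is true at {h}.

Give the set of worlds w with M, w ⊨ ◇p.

a: successors {g, h}; p there: g:T, h:F. ✓
c: successors {a, c, e, h}; p there: a:F, c:T, e:T, h:F. ✓
e: successors {a}; p there: a:F. ✗
g: successors {c, g, h}; p there: c:T, g:T, h:F. ✓
h: successors {a, e, g}; p there: a:F, e:T, g:T. ✓

{a, c, g, h}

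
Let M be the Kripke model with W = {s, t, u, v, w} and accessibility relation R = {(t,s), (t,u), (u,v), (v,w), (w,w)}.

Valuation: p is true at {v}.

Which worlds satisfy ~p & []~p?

s: ~p is T, []~p is T. ✓
t: ~p is T, []~p is T. ✓
u: ~p is T, []~p is F. ✗
v: ~p is F, []~p is T. ✗
w: ~p is T, []~p is T. ✓

{s, t, w}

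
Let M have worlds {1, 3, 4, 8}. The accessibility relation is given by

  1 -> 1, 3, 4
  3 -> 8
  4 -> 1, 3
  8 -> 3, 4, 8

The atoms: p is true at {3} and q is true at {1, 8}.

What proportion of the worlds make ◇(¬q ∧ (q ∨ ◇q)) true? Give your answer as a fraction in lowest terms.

3/4

1: successors {1, 3, 4}; ¬q ∧ (q ∨ ◇q) there: 1:F, 3:T, 4:T. ✓
3: successors {8}; ¬q ∧ (q ∨ ◇q) there: 8:F. ✗
4: successors {1, 3}; ¬q ∧ (q ∨ ◇q) there: 1:F, 3:T. ✓
8: successors {3, 4, 8}; ¬q ∧ (q ∨ ◇q) there: 3:T, 4:T, 8:F. ✓
That's 3 of 4 worlds, so 3/4.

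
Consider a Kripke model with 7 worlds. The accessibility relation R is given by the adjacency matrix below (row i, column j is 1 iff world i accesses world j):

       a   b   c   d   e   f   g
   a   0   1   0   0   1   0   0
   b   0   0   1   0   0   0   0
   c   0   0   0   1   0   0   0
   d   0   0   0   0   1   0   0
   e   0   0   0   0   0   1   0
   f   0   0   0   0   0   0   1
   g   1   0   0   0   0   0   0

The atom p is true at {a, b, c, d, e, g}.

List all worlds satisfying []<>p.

a: successors {b, e}; <>p there: b:T, e:F. ✗
b: successors {c}; <>p there: c:T. ✓
c: successors {d}; <>p there: d:T. ✓
d: successors {e}; <>p there: e:F. ✗
e: successors {f}; <>p there: f:T. ✓
f: successors {g}; <>p there: g:T. ✓
g: successors {a}; <>p there: a:T. ✓

{b, c, e, f, g}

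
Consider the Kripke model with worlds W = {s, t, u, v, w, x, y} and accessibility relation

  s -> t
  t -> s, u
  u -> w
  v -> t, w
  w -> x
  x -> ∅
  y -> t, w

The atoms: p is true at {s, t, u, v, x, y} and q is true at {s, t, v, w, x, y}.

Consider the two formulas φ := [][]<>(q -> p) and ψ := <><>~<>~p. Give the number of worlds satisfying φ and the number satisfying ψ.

3 and 5

For [][]<>(q -> p):
s: successors {t}; []<>(q -> p) there: t:F. ✗
t: successors {s, u}; []<>(q -> p) there: s:T, u:T. ✓
u: successors {w}; []<>(q -> p) there: w:F. ✗
v: successors {t, w}; []<>(q -> p) there: t:F, w:F. ✗
w: successors {x}; []<>(q -> p) there: x:T. ✓
x: no successors, so [][]<>(q -> p) holds vacuously. ✓
y: successors {t, w}; []<>(q -> p) there: t:F, w:F. ✗
— 3 worlds.
For <><>~<>~p:
s: successors {t}; <>~<>~p there: t:T. ✓
t: successors {s, u}; <>~<>~p there: s:T, u:T. ✓
u: successors {w}; <>~<>~p there: w:T. ✓
v: successors {t, w}; <>~<>~p there: t:T, w:T. ✓
w: successors {x}; <>~<>~p there: x:F. ✗
x: no successors, so <><>~<>~p fails. ✗
y: successors {t, w}; <>~<>~p there: t:T, w:T. ✓
— 5 worlds.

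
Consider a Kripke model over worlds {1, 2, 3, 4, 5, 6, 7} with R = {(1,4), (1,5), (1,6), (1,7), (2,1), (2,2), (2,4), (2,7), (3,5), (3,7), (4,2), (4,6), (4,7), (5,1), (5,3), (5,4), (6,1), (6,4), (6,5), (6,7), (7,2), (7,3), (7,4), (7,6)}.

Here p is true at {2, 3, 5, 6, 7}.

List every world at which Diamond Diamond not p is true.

{1, 2, 3, 4, 5, 6, 7}

1: successors {4, 5, 6, 7}; Diamond not p there: 4:F, 5:T, 6:T, 7:T. ✓
2: successors {1, 2, 4, 7}; Diamond not p there: 1:T, 2:T, 4:F, 7:T. ✓
3: successors {5, 7}; Diamond not p there: 5:T, 7:T. ✓
4: successors {2, 6, 7}; Diamond not p there: 2:T, 6:T, 7:T. ✓
5: successors {1, 3, 4}; Diamond not p there: 1:T, 3:F, 4:F. ✓
6: successors {1, 4, 5, 7}; Diamond not p there: 1:T, 4:F, 5:T, 7:T. ✓
7: successors {2, 3, 4, 6}; Diamond not p there: 2:T, 3:F, 4:F, 6:T. ✓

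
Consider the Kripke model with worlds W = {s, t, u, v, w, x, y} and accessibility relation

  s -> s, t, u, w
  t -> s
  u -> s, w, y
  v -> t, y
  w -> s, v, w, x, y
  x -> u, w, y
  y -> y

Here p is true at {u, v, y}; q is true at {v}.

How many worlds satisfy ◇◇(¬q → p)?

s: successors {s, t, u, w}; ◇(¬q → p) there: s:T, t:F, u:T, w:T. ✓
t: successors {s}; ◇(¬q → p) there: s:T. ✓
u: successors {s, w, y}; ◇(¬q → p) there: s:T, w:T, y:T. ✓
v: successors {t, y}; ◇(¬q → p) there: t:F, y:T. ✓
w: successors {s, v, w, x, y}; ◇(¬q → p) there: s:T, v:T, w:T, x:T, y:T. ✓
x: successors {u, w, y}; ◇(¬q → p) there: u:T, w:T, y:T. ✓
y: successors {y}; ◇(¬q → p) there: y:T. ✓
Satisfying worlds: {s, t, u, v, w, x, y}.

7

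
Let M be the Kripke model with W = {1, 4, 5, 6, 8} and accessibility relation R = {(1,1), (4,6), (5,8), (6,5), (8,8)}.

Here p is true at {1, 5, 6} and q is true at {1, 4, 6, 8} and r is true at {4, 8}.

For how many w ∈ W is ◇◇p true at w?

1: successors {1}; ◇p there: 1:T. ✓
4: successors {6}; ◇p there: 6:T. ✓
5: successors {8}; ◇p there: 8:F. ✗
6: successors {5}; ◇p there: 5:F. ✗
8: successors {8}; ◇p there: 8:F. ✗
Satisfying worlds: {1, 4}.

2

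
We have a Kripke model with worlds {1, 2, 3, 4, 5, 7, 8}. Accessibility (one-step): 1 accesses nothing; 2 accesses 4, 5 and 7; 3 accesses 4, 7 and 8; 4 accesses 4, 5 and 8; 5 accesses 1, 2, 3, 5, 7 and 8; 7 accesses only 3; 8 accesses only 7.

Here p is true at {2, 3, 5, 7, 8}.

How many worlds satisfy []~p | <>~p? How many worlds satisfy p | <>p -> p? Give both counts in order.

For []~p | <>~p:
1: []~p is T, <>~p is F. ✓
2: []~p is F, <>~p is T. ✓
3: []~p is F, <>~p is T. ✓
4: []~p is F, <>~p is T. ✓
5: []~p is F, <>~p is T. ✓
7: []~p is F, <>~p is F. ✗
8: []~p is F, <>~p is F. ✗
— 5 worlds.
For p | <>p -> p:
1: p | <>p is F, p is F. ✓
2: p | <>p is T, p is T. ✓
3: p | <>p is T, p is T. ✓
4: p | <>p is T, p is F. ✗
5: p | <>p is T, p is T. ✓
7: p | <>p is T, p is T. ✓
8: p | <>p is T, p is T. ✓
— 6 worlds.

5 and 6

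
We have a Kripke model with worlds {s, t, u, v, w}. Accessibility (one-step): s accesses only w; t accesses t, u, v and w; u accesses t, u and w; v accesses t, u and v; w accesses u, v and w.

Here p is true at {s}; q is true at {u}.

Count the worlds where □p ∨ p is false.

4

s: □p is F, p is T. ✓
t: □p is F, p is F. ✗
u: □p is F, p is F. ✗
v: □p is F, p is F. ✗
w: □p is F, p is F. ✗
Satisfying worlds: {s}.
So □p ∨ p fails at the other 4 worlds.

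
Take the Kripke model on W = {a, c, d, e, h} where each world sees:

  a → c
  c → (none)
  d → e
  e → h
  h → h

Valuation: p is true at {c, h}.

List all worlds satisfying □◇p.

a: successors {c}; ◇p there: c:F. ✗
c: no successors, so □◇p holds vacuously. ✓
d: successors {e}; ◇p there: e:T. ✓
e: successors {h}; ◇p there: h:T. ✓
h: successors {h}; ◇p there: h:T. ✓

{c, d, e, h}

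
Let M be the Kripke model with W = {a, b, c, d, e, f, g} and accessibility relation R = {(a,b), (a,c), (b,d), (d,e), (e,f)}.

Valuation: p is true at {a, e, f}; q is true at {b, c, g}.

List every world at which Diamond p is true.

a: successors {b, c}; p there: b:F, c:F. ✗
b: successors {d}; p there: d:F. ✗
c: no successors, so Diamond p fails. ✗
d: successors {e}; p there: e:T. ✓
e: successors {f}; p there: f:T. ✓
f: no successors, so Diamond p fails. ✗
g: no successors, so Diamond p fails. ✗

{d, e}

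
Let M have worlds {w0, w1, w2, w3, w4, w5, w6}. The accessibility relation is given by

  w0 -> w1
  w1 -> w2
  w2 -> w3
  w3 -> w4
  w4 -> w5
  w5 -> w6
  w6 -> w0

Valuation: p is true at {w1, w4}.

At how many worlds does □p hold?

w0: successors {w1}; p there: w1:T. ✓
w1: successors {w2}; p there: w2:F. ✗
w2: successors {w3}; p there: w3:F. ✗
w3: successors {w4}; p there: w4:T. ✓
w4: successors {w5}; p there: w5:F. ✗
w5: successors {w6}; p there: w6:F. ✗
w6: successors {w0}; p there: w0:F. ✗
Satisfying worlds: {w0, w3}.

2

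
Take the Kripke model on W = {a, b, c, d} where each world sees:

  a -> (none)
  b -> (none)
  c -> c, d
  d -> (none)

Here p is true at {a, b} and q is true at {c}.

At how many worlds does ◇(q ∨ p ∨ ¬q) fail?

3

a: no successors, so ◇(q ∨ p ∨ ¬q) fails. ✗
b: no successors, so ◇(q ∨ p ∨ ¬q) fails. ✗
c: successors {c, d}; q ∨ p ∨ ¬q there: c:T, d:T. ✓
d: no successors, so ◇(q ∨ p ∨ ¬q) fails. ✗
Satisfying worlds: {c}.
So ◇(q ∨ p ∨ ¬q) fails at the other 3 worlds.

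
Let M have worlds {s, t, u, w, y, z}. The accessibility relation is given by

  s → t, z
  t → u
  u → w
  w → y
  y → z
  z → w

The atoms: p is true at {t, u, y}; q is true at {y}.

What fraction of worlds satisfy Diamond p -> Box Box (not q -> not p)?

s: Diamond p is T, Box Box (not q -> not p) is F. ✗
t: Diamond p is T, Box Box (not q -> not p) is T. ✓
u: Diamond p is F, Box Box (not q -> not p) is T. ✓
w: Diamond p is T, Box Box (not q -> not p) is T. ✓
y: Diamond p is F, Box Box (not q -> not p) is T. ✓
z: Diamond p is F, Box Box (not q -> not p) is T. ✓
That's 5 of 6 worlds, so 5/6.

5/6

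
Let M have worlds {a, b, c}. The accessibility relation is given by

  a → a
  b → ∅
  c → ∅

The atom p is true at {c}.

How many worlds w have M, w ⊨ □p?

2

a: successors {a}; p there: a:F. ✗
b: no successors, so □p holds vacuously. ✓
c: no successors, so □p holds vacuously. ✓
Satisfying worlds: {b, c}.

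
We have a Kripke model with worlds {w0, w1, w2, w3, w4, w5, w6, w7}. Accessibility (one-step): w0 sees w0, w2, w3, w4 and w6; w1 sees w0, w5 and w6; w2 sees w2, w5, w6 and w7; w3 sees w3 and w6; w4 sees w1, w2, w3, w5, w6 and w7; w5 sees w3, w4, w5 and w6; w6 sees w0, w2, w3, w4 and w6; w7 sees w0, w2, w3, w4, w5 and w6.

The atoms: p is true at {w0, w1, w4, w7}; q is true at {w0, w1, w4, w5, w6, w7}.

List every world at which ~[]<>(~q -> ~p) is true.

∅

w0: []<>(~q -> ~p) is T. ✗
w1: []<>(~q -> ~p) is T. ✗
w2: []<>(~q -> ~p) is T. ✗
w3: []<>(~q -> ~p) is T. ✗
w4: []<>(~q -> ~p) is T. ✗
w5: []<>(~q -> ~p) is T. ✗
w6: []<>(~q -> ~p) is T. ✗
w7: []<>(~q -> ~p) is T. ✗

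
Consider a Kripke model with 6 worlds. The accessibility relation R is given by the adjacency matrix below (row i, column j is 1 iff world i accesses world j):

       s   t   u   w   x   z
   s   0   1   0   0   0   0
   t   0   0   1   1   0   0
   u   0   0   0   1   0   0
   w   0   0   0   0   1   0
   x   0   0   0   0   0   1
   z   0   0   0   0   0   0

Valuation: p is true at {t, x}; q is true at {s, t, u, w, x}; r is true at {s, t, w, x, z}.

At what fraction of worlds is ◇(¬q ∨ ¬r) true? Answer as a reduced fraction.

s: successors {t}; ¬q ∨ ¬r there: t:F. ✗
t: successors {u, w}; ¬q ∨ ¬r there: u:T, w:F. ✓
u: successors {w}; ¬q ∨ ¬r there: w:F. ✗
w: successors {x}; ¬q ∨ ¬r there: x:F. ✗
x: successors {z}; ¬q ∨ ¬r there: z:T. ✓
z: no successors, so ◇(¬q ∨ ¬r) fails. ✗
That's 2 of 6 worlds, so 2/6 = 1/3.

1/3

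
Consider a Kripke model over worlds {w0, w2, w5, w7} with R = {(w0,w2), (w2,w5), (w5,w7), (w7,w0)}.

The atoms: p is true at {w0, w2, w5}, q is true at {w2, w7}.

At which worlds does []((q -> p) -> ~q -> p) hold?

w0: successors {w2}; (q -> p) -> ~q -> p there: w2:T. ✓
w2: successors {w5}; (q -> p) -> ~q -> p there: w5:T. ✓
w5: successors {w7}; (q -> p) -> ~q -> p there: w7:T. ✓
w7: successors {w0}; (q -> p) -> ~q -> p there: w0:T. ✓

{w0, w2, w5, w7}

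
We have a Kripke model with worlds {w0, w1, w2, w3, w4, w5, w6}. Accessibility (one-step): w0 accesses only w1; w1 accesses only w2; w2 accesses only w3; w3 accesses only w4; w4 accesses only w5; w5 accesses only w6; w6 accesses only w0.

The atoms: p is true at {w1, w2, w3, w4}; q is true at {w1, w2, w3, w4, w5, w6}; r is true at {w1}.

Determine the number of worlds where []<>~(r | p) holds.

w0: successors {w1}; <>~(r | p) there: w1:F. ✗
w1: successors {w2}; <>~(r | p) there: w2:F. ✗
w2: successors {w3}; <>~(r | p) there: w3:F. ✗
w3: successors {w4}; <>~(r | p) there: w4:T. ✓
w4: successors {w5}; <>~(r | p) there: w5:T. ✓
w5: successors {w6}; <>~(r | p) there: w6:T. ✓
w6: successors {w0}; <>~(r | p) there: w0:F. ✗
Satisfying worlds: {w3, w4, w5}.

3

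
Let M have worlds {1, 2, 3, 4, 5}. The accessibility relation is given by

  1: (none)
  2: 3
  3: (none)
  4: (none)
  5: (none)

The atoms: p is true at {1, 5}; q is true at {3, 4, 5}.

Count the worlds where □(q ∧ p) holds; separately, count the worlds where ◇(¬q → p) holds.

For □(q ∧ p):
1: no successors, so □(q ∧ p) holds vacuously. ✓
2: successors {3}; q ∧ p there: 3:F. ✗
3: no successors, so □(q ∧ p) holds vacuously. ✓
4: no successors, so □(q ∧ p) holds vacuously. ✓
5: no successors, so □(q ∧ p) holds vacuously. ✓
— 4 worlds.
For ◇(¬q → p):
1: no successors, so ◇(¬q → p) fails. ✗
2: successors {3}; ¬q → p there: 3:T. ✓
3: no successors, so ◇(¬q → p) fails. ✗
4: no successors, so ◇(¬q → p) fails. ✗
5: no successors, so ◇(¬q → p) fails. ✗
— 1 world.

4 and 1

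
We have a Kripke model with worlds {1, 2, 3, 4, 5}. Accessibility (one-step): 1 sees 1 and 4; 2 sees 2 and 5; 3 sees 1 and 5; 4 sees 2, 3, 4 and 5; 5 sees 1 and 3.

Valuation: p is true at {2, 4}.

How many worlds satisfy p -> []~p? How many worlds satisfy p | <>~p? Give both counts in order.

3 and 5

For p -> []~p:
1: p is F, []~p is F. ✓
2: p is T, []~p is F. ✗
3: p is F, []~p is T. ✓
4: p is T, []~p is F. ✗
5: p is F, []~p is T. ✓
— 3 worlds.
For p | <>~p:
1: p is F, <>~p is T. ✓
2: p is T, <>~p is T. ✓
3: p is F, <>~p is T. ✓
4: p is T, <>~p is T. ✓
5: p is F, <>~p is T. ✓
— 5 worlds.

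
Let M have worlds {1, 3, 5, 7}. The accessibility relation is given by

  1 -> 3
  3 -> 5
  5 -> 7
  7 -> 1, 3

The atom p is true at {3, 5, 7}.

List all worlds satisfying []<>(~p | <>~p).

1: successors {3}; <>(~p | <>~p) there: 3:F. ✗
3: successors {5}; <>(~p | <>~p) there: 5:T. ✓
5: successors {7}; <>(~p | <>~p) there: 7:T. ✓
7: successors {1, 3}; <>(~p | <>~p) there: 1:F, 3:F. ✗

{3, 5}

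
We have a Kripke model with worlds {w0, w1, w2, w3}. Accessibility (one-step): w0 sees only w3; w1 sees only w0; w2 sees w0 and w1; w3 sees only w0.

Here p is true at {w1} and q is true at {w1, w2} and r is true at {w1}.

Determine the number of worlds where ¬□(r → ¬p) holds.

w0: □(r → ¬p) is T. ✗
w1: □(r → ¬p) is T. ✗
w2: □(r → ¬p) is F. ✓
w3: □(r → ¬p) is T. ✗
Satisfying worlds: {w2}.

1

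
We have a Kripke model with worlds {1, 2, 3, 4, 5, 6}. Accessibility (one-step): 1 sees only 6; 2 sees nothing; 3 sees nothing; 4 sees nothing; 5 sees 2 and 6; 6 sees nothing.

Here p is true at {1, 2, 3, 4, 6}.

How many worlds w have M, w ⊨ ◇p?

1: successors {6}; p there: 6:T. ✓
2: no successors, so ◇p fails. ✗
3: no successors, so ◇p fails. ✗
4: no successors, so ◇p fails. ✗
5: successors {2, 6}; p there: 2:T, 6:T. ✓
6: no successors, so ◇p fails. ✗
Satisfying worlds: {1, 5}.

2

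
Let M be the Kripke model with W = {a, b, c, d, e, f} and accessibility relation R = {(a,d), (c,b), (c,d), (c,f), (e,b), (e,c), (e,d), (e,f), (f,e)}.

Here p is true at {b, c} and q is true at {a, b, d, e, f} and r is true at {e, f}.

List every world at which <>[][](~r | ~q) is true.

{a, c, e}

a: successors {d}; [][](~r | ~q) there: d:T. ✓
b: no successors, so <>[][](~r | ~q) fails. ✗
c: successors {b, d, f}; [][](~r | ~q) there: b:T, d:T, f:F. ✓
d: no successors, so <>[][](~r | ~q) fails. ✗
e: successors {b, c, d, f}; [][](~r | ~q) there: b:T, c:F, d:T, f:F. ✓
f: successors {e}; [][](~r | ~q) there: e:F. ✗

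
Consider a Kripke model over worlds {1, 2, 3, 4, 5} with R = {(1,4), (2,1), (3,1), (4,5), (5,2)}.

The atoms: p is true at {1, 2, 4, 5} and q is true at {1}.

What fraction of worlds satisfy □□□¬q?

4/5

1: successors {4}; □□¬q there: 4:T. ✓
2: successors {1}; □□¬q there: 1:T. ✓
3: successors {1}; □□¬q there: 1:T. ✓
4: successors {5}; □□¬q there: 5:F. ✗
5: successors {2}; □□¬q there: 2:T. ✓
That's 4 of 5 worlds, so 4/5.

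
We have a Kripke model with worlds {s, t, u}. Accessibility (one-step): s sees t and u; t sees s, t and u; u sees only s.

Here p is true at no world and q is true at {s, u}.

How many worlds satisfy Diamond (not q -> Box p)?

3

s: successors {t, u}; not q -> Box p there: t:F, u:T. ✓
t: successors {s, t, u}; not q -> Box p there: s:T, t:F, u:T. ✓
u: successors {s}; not q -> Box p there: s:T. ✓
Satisfying worlds: {s, t, u}.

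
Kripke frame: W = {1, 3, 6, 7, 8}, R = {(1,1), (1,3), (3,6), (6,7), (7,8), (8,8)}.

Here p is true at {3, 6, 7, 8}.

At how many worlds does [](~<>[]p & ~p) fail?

1: successors {1, 3}; ~<>[]p & ~p there: 1:F, 3:F. ✗
3: successors {6}; ~<>[]p & ~p there: 6:F. ✗
6: successors {7}; ~<>[]p & ~p there: 7:F. ✗
7: successors {8}; ~<>[]p & ~p there: 8:F. ✗
8: successors {8}; ~<>[]p & ~p there: 8:F. ✗
Satisfying worlds: ∅.
So [](~<>[]p & ~p) fails at the other 5 worlds.

5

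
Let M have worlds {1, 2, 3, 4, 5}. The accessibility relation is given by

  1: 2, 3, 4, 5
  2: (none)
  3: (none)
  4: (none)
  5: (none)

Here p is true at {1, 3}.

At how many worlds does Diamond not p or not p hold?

4

1: Diamond not p is T, not p is F. ✓
2: Diamond not p is F, not p is T. ✓
3: Diamond not p is F, not p is F. ✗
4: Diamond not p is F, not p is T. ✓
5: Diamond not p is F, not p is T. ✓
Satisfying worlds: {1, 2, 4, 5}.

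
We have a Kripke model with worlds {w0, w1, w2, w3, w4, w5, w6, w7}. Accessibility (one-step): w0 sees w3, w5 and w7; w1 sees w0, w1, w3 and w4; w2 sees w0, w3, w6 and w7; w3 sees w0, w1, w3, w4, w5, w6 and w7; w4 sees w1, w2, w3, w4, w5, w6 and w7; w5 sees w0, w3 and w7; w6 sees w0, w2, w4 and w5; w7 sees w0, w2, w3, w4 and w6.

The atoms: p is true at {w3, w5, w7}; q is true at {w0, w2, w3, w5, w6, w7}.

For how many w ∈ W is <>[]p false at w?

2

w0: successors {w3, w5, w7}; []p there: w3:F, w5:F, w7:F. ✗
w1: successors {w0, w1, w3, w4}; []p there: w0:T, w1:F, w3:F, w4:F. ✓
w2: successors {w0, w3, w6, w7}; []p there: w0:T, w3:F, w6:F, w7:F. ✓
w3: successors {w0, w1, w3, w4, w5, w6, w7}; []p there: w0:T, w1:F, w3:F, w4:F, w5:F, w6:F, w7:F. ✓
w4: successors {w1, w2, w3, w4, w5, w6, w7}; []p there: w1:F, w2:F, w3:F, w4:F, w5:F, w6:F, w7:F. ✗
w5: successors {w0, w3, w7}; []p there: w0:T, w3:F, w7:F. ✓
w6: successors {w0, w2, w4, w5}; []p there: w0:T, w2:F, w4:F, w5:F. ✓
w7: successors {w0, w2, w3, w4, w6}; []p there: w0:T, w2:F, w3:F, w4:F, w6:F. ✓
Satisfying worlds: {w1, w2, w3, w5, w6, w7}.
So <>[]p fails at the other 2 worlds.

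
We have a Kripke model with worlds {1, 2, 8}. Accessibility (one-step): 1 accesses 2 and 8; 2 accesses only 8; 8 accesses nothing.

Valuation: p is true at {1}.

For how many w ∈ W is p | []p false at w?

1: p is T, []p is F. ✓
2: p is F, []p is F. ✗
8: p is F, []p is T. ✓
Satisfying worlds: {1, 8}.
So p | []p fails at the other 1 world.

1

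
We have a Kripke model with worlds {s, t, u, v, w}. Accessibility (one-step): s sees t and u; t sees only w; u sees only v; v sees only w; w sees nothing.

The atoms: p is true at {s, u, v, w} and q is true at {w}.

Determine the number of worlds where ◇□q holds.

s: successors {t, u}; □q there: t:T, u:F. ✓
t: successors {w}; □q there: w:T. ✓
u: successors {v}; □q there: v:T. ✓
v: successors {w}; □q there: w:T. ✓
w: no successors, so ◇□q fails. ✗
Satisfying worlds: {s, t, u, v}.

4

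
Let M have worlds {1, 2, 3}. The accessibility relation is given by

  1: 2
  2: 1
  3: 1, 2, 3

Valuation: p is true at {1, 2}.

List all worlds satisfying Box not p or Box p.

1: Box not p is F, Box p is T. ✓
2: Box not p is F, Box p is T. ✓
3: Box not p is F, Box p is F. ✗

{1, 2}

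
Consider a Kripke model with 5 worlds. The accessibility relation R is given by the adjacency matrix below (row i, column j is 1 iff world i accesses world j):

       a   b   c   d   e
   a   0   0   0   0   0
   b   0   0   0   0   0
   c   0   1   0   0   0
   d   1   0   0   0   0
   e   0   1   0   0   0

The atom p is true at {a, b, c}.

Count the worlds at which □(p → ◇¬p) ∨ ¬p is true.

a: □(p → ◇¬p) is T, ¬p is F. ✓
b: □(p → ◇¬p) is T, ¬p is F. ✓
c: □(p → ◇¬p) is F, ¬p is F. ✗
d: □(p → ◇¬p) is F, ¬p is T. ✓
e: □(p → ◇¬p) is F, ¬p is T. ✓
Satisfying worlds: {a, b, d, e}.

4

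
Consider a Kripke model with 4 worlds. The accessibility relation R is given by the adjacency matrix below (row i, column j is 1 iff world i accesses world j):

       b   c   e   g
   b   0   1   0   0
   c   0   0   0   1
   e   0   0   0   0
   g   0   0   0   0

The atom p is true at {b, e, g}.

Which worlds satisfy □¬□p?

b: successors {c}; ¬□p there: c:F. ✗
c: successors {g}; ¬□p there: g:F. ✗
e: no successors, so □¬□p holds vacuously. ✓
g: no successors, so □¬□p holds vacuously. ✓

{e, g}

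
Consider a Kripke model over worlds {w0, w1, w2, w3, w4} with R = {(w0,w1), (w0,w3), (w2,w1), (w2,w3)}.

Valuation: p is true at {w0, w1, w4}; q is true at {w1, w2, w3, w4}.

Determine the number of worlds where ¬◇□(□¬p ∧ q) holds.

w0: ◇□(□¬p ∧ q) is T. ✗
w1: ◇□(□¬p ∧ q) is F. ✓
w2: ◇□(□¬p ∧ q) is T. ✗
w3: ◇□(□¬p ∧ q) is F. ✓
w4: ◇□(□¬p ∧ q) is F. ✓
Satisfying worlds: {w1, w3, w4}.

3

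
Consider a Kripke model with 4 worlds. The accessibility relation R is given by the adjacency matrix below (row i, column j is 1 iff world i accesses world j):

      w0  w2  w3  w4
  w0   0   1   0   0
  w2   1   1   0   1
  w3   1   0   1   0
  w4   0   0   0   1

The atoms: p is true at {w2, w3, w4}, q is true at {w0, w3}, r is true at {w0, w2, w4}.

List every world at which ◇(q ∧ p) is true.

w0: successors {w2}; q ∧ p there: w2:F. ✗
w2: successors {w0, w2, w4}; q ∧ p there: w0:F, w2:F, w4:F. ✗
w3: successors {w0, w3}; q ∧ p there: w0:F, w3:T. ✓
w4: successors {w4}; q ∧ p there: w4:F. ✗

{w3}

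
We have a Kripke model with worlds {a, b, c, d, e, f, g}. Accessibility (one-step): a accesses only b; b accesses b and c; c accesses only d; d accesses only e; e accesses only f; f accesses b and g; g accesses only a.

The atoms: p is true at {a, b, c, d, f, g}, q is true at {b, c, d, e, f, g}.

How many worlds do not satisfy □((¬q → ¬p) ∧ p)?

2

a: successors {b}; (¬q → ¬p) ∧ p there: b:T. ✓
b: successors {b, c}; (¬q → ¬p) ∧ p there: b:T, c:T. ✓
c: successors {d}; (¬q → ¬p) ∧ p there: d:T. ✓
d: successors {e}; (¬q → ¬p) ∧ p there: e:F. ✗
e: successors {f}; (¬q → ¬p) ∧ p there: f:T. ✓
f: successors {b, g}; (¬q → ¬p) ∧ p there: b:T, g:T. ✓
g: successors {a}; (¬q → ¬p) ∧ p there: a:F. ✗
Satisfying worlds: {a, b, c, e, f}.
So □((¬q → ¬p) ∧ p) fails at the other 2 worlds.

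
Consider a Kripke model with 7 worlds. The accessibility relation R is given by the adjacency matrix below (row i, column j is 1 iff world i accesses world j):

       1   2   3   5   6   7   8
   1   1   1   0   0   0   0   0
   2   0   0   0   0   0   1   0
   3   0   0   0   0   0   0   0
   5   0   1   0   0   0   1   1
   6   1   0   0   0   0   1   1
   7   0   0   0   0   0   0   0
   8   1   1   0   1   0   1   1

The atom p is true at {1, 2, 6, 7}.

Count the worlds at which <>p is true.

1: successors {1, 2}; p there: 1:T, 2:T. ✓
2: successors {7}; p there: 7:T. ✓
3: no successors, so <>p fails. ✗
5: successors {2, 7, 8}; p there: 2:T, 7:T, 8:F. ✓
6: successors {1, 7, 8}; p there: 1:T, 7:T, 8:F. ✓
7: no successors, so <>p fails. ✗
8: successors {1, 2, 5, 7, 8}; p there: 1:T, 2:T, 5:F, 7:T, 8:F. ✓
Satisfying worlds: {1, 2, 5, 6, 8}.

5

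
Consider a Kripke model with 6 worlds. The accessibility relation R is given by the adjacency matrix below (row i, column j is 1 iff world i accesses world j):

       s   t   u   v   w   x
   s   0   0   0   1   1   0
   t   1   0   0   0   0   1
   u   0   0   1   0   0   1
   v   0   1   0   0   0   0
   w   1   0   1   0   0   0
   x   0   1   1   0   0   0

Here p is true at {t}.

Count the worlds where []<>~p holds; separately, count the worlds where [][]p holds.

5 and 0

For []<>~p:
s: successors {v, w}; <>~p there: v:F, w:T. ✗
t: successors {s, x}; <>~p there: s:T, x:T. ✓
u: successors {u, x}; <>~p there: u:T, x:T. ✓
v: successors {t}; <>~p there: t:T. ✓
w: successors {s, u}; <>~p there: s:T, u:T. ✓
x: successors {t, u}; <>~p there: t:T, u:T. ✓
— 5 worlds.
For [][]p:
s: successors {v, w}; []p there: v:T, w:F. ✗
t: successors {s, x}; []p there: s:F, x:F. ✗
u: successors {u, x}; []p there: u:F, x:F. ✗
v: successors {t}; []p there: t:F. ✗
w: successors {s, u}; []p there: s:F, u:F. ✗
x: successors {t, u}; []p there: t:F, u:F. ✗
— 0 worlds.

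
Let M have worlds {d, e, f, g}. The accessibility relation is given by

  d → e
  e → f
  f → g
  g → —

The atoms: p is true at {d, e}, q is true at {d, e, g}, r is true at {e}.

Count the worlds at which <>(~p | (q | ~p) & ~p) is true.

d: successors {e}; ~p | (q | ~p) & ~p there: e:F. ✗
e: successors {f}; ~p | (q | ~p) & ~p there: f:T. ✓
f: successors {g}; ~p | (q | ~p) & ~p there: g:T. ✓
g: no successors, so <>(~p | (q | ~p) & ~p) fails. ✗
Satisfying worlds: {e, f}.

2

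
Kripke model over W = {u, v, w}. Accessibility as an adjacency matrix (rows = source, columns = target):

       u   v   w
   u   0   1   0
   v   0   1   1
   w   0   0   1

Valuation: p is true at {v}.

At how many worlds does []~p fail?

u: successors {v}; ~p there: v:F. ✗
v: successors {v, w}; ~p there: v:F, w:T. ✗
w: successors {w}; ~p there: w:T. ✓
Satisfying worlds: {w}.
So []~p fails at the other 2 worlds.

2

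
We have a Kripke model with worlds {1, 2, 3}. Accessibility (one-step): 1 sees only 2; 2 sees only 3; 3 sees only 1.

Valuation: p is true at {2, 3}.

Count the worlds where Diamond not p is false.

1: successors {2}; not p there: 2:F. ✗
2: successors {3}; not p there: 3:F. ✗
3: successors {1}; not p there: 1:T. ✓
Satisfying worlds: {3}.
So Diamond not p fails at the other 2 worlds.

2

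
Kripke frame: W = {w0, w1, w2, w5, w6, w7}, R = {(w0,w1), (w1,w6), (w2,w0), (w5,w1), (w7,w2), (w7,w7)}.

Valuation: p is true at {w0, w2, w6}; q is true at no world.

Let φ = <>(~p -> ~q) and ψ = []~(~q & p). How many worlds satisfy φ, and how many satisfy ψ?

5 and 3

For <>(~p -> ~q):
w0: successors {w1}; ~p -> ~q there: w1:T. ✓
w1: successors {w6}; ~p -> ~q there: w6:T. ✓
w2: successors {w0}; ~p -> ~q there: w0:T. ✓
w5: successors {w1}; ~p -> ~q there: w1:T. ✓
w6: no successors, so <>(~p -> ~q) fails. ✗
w7: successors {w2, w7}; ~p -> ~q there: w2:T, w7:T. ✓
— 5 worlds.
For []~(~q & p):
w0: successors {w1}; ~(~q & p) there: w1:T. ✓
w1: successors {w6}; ~(~q & p) there: w6:F. ✗
w2: successors {w0}; ~(~q & p) there: w0:F. ✗
w5: successors {w1}; ~(~q & p) there: w1:T. ✓
w6: no successors, so []~(~q & p) holds vacuously. ✓
w7: successors {w2, w7}; ~(~q & p) there: w2:F, w7:T. ✗
— 3 worlds.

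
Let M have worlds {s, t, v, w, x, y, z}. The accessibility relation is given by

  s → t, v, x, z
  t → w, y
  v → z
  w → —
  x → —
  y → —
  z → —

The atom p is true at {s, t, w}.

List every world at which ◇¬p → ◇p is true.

{s, t, w, x, y, z}

s: ◇¬p is T, ◇p is T. ✓
t: ◇¬p is T, ◇p is T. ✓
v: ◇¬p is T, ◇p is F. ✗
w: ◇¬p is F, ◇p is F. ✓
x: ◇¬p is F, ◇p is F. ✓
y: ◇¬p is F, ◇p is F. ✓
z: ◇¬p is F, ◇p is F. ✓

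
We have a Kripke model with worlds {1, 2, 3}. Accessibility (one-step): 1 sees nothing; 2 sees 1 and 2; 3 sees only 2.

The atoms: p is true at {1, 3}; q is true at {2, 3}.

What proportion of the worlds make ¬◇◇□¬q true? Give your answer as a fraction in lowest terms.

1/3

1: ◇◇□¬q is F. ✓
2: ◇◇□¬q is T. ✗
3: ◇◇□¬q is T. ✗
That's 1 of 3 worlds, so 1/3.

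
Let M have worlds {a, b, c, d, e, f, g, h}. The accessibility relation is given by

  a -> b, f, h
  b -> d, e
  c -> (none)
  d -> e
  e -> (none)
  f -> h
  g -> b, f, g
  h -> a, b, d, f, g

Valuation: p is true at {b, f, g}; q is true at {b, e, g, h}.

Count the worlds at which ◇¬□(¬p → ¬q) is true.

4

a: successors {b, f, h}; ¬□(¬p → ¬q) there: b:T, f:T, h:F. ✓
b: successors {d, e}; ¬□(¬p → ¬q) there: d:T, e:F. ✓
c: no successors, so ◇¬□(¬p → ¬q) fails. ✗
d: successors {e}; ¬□(¬p → ¬q) there: e:F. ✗
e: no successors, so ◇¬□(¬p → ¬q) fails. ✗
f: successors {h}; ¬□(¬p → ¬q) there: h:F. ✗
g: successors {b, f, g}; ¬□(¬p → ¬q) there: b:T, f:T, g:F. ✓
h: successors {a, b, d, f, g}; ¬□(¬p → ¬q) there: a:T, b:T, d:T, f:T, g:F. ✓
Satisfying worlds: {a, b, g, h}.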